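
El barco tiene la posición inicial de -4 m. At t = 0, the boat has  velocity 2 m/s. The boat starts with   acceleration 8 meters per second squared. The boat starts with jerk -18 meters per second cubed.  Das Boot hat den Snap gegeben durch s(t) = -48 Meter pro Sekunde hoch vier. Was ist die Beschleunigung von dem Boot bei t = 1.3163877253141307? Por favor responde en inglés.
To solve this, we need to take 2 antiderivatives of our snap equation s(t) = -48. Finding the integral of s(t) and using j(0) = -18: j(t) = -48·t - 18. The antiderivative of jerk is acceleration. Using a(0) = 8, we get a(t) = -24·t^2 - 18·t + 8. We have acceleration a(t) = -24·t^2 - 18·t + 8. Substituting t = 1.3163877253141307: a(1.3163877253141307) = -57.2840184962394.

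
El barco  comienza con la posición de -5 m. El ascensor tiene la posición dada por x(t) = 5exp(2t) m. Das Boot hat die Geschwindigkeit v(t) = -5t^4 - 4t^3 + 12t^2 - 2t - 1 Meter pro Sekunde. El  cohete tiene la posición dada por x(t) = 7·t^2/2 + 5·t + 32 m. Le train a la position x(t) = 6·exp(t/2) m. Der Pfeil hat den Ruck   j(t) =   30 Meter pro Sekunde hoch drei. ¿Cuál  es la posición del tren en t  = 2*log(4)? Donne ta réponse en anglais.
From the given position equation x(t) = 6·exp(t/2), we substitute t = 2*log(4) to get x = 24.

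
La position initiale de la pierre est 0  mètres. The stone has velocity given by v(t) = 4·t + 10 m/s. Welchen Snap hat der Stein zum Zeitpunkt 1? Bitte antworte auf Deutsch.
Ausgehend von der Geschwindigkeit v(t) = 4·t + 10, nehmen wir 3 Ableitungen. Die Ableitung von der Geschwindigkeit ergibt die Beschleunigung: a(t) = 4. Die Ableitung von der Beschleunigung ergibt den Ruck: j(t) = 0. Die Ableitung von dem Ruck ergibt den Snap: s(t) = 0. Mit s(t) = 0 und Einsetzen von t = 1, finden wir s = 0.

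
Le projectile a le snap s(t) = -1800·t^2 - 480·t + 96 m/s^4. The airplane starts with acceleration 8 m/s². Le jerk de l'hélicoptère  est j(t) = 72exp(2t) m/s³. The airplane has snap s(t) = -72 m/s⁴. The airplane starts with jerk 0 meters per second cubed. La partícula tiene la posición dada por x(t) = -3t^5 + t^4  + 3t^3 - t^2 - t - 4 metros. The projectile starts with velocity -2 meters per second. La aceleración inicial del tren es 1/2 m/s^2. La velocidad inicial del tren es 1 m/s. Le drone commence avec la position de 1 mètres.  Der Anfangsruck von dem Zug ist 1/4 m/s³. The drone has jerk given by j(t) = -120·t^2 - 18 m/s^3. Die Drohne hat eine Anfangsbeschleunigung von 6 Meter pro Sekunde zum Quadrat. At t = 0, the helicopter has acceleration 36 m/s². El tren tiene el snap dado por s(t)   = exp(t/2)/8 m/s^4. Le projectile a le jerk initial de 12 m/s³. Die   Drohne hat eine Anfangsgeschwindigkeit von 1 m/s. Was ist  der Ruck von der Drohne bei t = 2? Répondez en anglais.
From the given jerk equation j(t) = -120·t^2 - 18, we substitute t = 2 to get j = -498.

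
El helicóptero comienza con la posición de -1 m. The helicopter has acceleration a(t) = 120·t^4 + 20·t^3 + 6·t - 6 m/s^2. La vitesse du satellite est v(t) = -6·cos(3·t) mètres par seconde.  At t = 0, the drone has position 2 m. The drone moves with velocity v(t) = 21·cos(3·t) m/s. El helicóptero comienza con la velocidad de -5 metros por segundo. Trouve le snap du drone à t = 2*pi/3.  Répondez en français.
Pour résoudre ceci, nous devons prendre 3 dérivées de notre équation de la vitesse v(t) = 21·cos(3·t). En dérivant la vitesse, nous obtenons l'accélération: a(t) = -63·sin(3·t). La dérivée de l'accélération donne le jerk: j(t) = -189·cos(3·t). La dérivée du jerk donne le snap: s(t) = 567·sin(3·t). Nous avons le snap s(t) = 567·sin(3·t). En substituant t = 2*pi/3: s(2*pi/3) = 0.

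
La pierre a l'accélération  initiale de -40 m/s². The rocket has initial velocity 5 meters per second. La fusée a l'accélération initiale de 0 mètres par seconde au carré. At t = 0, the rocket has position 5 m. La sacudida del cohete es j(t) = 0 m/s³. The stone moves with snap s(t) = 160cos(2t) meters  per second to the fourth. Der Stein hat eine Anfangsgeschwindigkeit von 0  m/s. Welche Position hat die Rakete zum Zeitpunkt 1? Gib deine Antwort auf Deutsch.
Um dies zu lösen, müssen wir 3 Stammfunktionen unserer Gleichung für den Ruck j(t) = 0 finden. Mit ∫j(t)dt und Anwendung von a(0) = 0, finden wir a(t) = 0. Durch Integration von der Beschleunigung und Verwendung der Anfangsbedingung v(0) = 5, erhalten wir v(t) = 5. Das Integral von der Geschwindigkeit, mit x(0) = 5, ergibt die Position: x(t) = 5·t + 5. Aus der Gleichung für die Position x(t) = 5·t + 5, setzen wir t = 1 ein und erhalten x = 10.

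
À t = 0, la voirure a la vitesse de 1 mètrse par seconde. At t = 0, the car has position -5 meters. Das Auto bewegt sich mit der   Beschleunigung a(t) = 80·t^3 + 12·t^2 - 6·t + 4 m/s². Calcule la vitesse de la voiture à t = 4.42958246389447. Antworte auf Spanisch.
Partiendo de la aceleración a(t) = 80·t^3 + 12·t^2 - 6·t + 4, tomamos 1 integral. La antiderivada de la aceleración, con v(0) = 1, da la velocidad: v(t) = 20·t^4 + 4·t^3 - 3·t^2 + 4·t + 1. De la ecuación de la velocidad v(t) = 20·t^4 + 4·t^3 - 3·t^2 + 4·t + 1, sustituimos t = 4.42958246389447 para obtener v = 8007.34005562212.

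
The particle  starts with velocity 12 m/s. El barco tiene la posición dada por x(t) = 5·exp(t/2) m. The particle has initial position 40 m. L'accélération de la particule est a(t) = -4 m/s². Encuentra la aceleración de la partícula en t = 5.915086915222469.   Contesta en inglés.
We have acceleration a(t) = -4. Substituting t = 5.915086915222469: a(5.915086915222469) = -4.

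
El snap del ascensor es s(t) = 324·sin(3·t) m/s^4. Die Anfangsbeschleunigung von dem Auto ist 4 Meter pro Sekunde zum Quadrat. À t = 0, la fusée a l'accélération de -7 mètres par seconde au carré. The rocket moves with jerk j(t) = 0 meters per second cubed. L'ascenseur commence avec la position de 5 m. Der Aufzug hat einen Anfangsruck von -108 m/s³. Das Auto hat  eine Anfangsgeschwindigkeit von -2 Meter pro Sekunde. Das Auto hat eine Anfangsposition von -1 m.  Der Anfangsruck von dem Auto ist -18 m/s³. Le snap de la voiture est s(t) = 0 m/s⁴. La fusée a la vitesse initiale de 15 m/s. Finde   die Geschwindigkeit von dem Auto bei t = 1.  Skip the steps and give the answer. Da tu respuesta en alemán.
Die Geschwindigkeit bei t = 1 ist v = -7.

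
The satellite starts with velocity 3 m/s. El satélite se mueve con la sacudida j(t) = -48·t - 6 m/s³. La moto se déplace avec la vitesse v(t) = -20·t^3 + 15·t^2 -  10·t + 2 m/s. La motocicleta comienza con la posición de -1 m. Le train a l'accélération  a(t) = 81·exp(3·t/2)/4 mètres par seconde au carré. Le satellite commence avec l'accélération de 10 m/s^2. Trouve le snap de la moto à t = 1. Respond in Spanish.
Debemos derivar nuestra ecuación de la velocidad v(t) = -20·t^3 + 15·t^2 - 10·t + 2 3 veces. Tomando d/dt de v(t), encontramos a(t) = -60·t^2 + 30·t - 10. La derivada de la aceleración da la sacudida: j(t) = 30 - 120·t. Derivando la sacudida, obtenemos el snap: s(t) = -120. De la ecuación del snap s(t) = -120, sustituimos t = 1 para obtener s = -120.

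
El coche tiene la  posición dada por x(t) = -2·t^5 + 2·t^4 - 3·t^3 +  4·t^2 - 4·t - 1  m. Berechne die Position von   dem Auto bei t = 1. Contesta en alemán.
Mit x(t) = -2·t^5 + 2·t^4 - 3·t^3 + 4·t^2 - 4·t - 1 und Einsetzen von t = 1, finden wir x = -4.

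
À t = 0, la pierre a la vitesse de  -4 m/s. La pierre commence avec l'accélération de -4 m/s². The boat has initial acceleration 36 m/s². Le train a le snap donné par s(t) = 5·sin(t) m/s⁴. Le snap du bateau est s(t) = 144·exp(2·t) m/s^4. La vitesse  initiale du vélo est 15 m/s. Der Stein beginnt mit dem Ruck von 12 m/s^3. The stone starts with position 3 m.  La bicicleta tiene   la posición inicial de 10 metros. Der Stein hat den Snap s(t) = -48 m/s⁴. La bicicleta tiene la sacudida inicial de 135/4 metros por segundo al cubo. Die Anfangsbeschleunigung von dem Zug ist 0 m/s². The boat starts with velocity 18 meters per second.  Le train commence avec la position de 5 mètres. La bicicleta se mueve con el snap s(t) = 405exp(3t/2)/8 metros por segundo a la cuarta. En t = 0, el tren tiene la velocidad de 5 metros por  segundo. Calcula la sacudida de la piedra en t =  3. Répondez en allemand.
Um dies zu lösen, müssen wir 1 Stammfunktion unserer Gleichung für den Snap s(t) = -48 finden. Durch Integration von dem Snap und Verwendung der Anfangsbedingung j(0) = 12, erhalten wir j(t) = 12 - 48·t. Mit j(t) = 12 - 48·t und Einsetzen von t = 3, finden wir j = -132.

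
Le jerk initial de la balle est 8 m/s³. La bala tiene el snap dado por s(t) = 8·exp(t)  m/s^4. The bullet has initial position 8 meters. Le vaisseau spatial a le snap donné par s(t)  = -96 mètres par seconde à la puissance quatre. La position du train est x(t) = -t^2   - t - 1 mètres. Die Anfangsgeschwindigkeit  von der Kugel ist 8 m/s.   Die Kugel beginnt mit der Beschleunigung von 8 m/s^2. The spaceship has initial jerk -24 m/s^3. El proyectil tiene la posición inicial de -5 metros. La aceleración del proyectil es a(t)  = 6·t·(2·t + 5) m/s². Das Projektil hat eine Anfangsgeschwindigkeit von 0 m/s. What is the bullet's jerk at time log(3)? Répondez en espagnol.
Necesitamos integrar nuestra ecuación del snap s(t) = 8·exp(t) 1 vez. Integrando el snap y usando la condición inicial j(0) = 8, obtenemos j(t) = 8·exp(t). Usando j(t) = 8·exp(t) y sustituyendo t = log(3), encontramos j = 24.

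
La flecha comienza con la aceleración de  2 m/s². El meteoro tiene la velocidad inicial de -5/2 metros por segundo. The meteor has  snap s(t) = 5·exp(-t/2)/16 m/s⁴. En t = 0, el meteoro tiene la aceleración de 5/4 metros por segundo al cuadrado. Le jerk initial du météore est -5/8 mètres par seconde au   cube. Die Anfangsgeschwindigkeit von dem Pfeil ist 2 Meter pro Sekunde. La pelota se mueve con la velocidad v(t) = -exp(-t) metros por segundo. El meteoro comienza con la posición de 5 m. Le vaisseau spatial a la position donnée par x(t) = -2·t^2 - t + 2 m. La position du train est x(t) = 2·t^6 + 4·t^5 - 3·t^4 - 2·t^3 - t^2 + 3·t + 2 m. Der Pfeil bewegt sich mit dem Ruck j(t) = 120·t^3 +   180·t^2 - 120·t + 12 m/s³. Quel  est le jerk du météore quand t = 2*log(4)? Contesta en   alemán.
Um dies zu lösen, müssen wir 1 Stammfunktion unserer Gleichung für den Snap s(t) = 5·exp(-t/2)/16 finden. Mit ∫s(t)dt und Anwendung von j(0) = -5/8, finden wir j(t) = -5·exp(-t/2)/8. Wir haben den Ruck j(t) = -5·exp(-t/2)/8. Durch Einsetzen von t = 2*log(4): j(2*log(4)) = -5/32.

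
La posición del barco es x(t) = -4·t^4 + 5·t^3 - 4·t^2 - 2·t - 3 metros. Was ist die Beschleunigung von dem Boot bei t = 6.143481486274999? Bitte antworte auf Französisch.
Pour résoudre ceci, nous devons prendre 2 dérivées de notre équation de la position x(t) = -4·t^4 + 5·t^3 - 4·t^2 - 2·t - 3. La dérivée de la position donne la vitesse: v(t) = -16·t^3 + 15·t^2 - 8·t - 2. La dérivée de la vitesse donne l'accélération: a(t) = -48·t^2 + 30·t - 8. Nous avons l'accélération a(t) = -48·t^2 + 30·t - 8. En substituant t = 6.143481486274999: a(6.143481486274999) = -1635.32906447753.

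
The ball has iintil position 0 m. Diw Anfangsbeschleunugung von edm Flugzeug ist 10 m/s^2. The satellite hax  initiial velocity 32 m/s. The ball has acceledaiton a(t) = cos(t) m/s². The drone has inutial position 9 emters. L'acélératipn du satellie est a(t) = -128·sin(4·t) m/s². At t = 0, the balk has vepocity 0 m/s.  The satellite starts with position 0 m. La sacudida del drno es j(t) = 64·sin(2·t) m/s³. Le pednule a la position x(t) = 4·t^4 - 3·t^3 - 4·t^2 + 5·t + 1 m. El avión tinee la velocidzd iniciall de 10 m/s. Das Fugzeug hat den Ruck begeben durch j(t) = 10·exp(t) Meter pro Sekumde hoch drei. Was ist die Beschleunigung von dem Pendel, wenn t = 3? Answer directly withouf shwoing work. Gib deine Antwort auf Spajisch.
En t = 3, a = 370.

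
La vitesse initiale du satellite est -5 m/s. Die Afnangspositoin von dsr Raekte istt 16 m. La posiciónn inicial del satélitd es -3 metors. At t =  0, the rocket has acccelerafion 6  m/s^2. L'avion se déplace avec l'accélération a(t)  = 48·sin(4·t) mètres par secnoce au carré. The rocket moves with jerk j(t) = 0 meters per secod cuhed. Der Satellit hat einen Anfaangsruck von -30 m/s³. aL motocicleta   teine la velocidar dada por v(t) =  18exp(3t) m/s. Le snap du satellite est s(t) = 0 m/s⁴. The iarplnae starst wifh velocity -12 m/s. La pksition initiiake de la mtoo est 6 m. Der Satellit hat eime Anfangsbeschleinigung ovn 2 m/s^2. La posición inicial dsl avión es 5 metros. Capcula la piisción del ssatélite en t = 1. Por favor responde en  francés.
En partant du snap s(t) = 0, nous prenons 4 intégrales. En intégrant le snap et en utilisant la condition initiale j(0) = -30, nous obtenons j(t) = -30. L'intégrale du jerk est l'accélération. En utilisant a(0) = 2, nous obtenons a(t) = 2 - 30·t. En intégrant l'accélération et en utilisant la condition initiale v(0) = -5, nous obtenons v(t) = -15·t^2 + 2·t - 5. La primitive de la vitesse est la position. En utilisant x(0) = -3, nous obtenons x(t) = -5·t^3 + t^2 - 5·t - 3. En utilisant x(t) = -5·t^3 + t^2 - 5·t - 3 et en substituant t = 1, nous trouvons x = -12.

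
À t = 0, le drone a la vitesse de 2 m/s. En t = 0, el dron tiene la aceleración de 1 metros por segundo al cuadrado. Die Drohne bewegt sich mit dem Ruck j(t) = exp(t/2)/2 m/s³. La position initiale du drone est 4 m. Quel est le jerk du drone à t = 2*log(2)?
En utilisant j(t) = exp(t/2)/2 et en substituant t = 2*log(2), nous trouvons j = 1.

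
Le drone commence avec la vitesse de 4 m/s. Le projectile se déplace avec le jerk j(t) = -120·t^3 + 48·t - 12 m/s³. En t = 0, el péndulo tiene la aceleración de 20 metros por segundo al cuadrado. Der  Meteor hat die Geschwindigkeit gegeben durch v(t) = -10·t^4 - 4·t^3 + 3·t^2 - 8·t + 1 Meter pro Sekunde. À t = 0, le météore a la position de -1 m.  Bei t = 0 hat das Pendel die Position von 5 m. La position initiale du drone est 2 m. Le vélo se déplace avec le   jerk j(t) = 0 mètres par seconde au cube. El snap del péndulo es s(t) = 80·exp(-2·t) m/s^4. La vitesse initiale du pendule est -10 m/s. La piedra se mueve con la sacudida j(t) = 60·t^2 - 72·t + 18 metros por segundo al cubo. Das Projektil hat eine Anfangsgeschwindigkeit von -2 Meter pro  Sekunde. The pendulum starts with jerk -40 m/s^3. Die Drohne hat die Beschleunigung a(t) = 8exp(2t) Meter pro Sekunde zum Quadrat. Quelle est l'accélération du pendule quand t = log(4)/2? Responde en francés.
Nous devons intégrer notre équation du snap s(t) = 80·exp(-2·t) 2 fois. En intégrant le snap et en utilisant la condition initiale j(0) = -40, nous obtenons j(t) = -40·exp(-2·t). La primitive du jerk est l'accélération. En utilisant a(0) = 20, nous obtenons a(t) = 20·exp(-2·t). De l'équation de l'accélération a(t) = 20·exp(-2·t), nous substituons t = log(4)/2 pour obtenir a = 5.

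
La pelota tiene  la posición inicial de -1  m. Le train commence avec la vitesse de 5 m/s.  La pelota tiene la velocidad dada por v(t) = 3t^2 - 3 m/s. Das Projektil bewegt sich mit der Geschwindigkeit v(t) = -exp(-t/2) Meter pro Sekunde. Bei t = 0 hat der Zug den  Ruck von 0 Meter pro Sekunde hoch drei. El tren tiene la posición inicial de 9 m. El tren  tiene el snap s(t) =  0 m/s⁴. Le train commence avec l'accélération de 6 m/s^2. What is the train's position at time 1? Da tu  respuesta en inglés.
To solve this, we need to take 4 antiderivatives of our snap equation s(t) = 0. Integrating snap and using the initial condition j(0) = 0, we get j(t) = 0. Integrating jerk and using the initial condition a(0) = 6, we get a(t) = 6. The integral of acceleration, with v(0) = 5, gives velocity: v(t) = 6·t + 5. Finding the antiderivative of v(t) and using x(0) = 9: x(t) = 3·t^2 + 5·t + 9. We have position x(t) = 3·t^2 + 5·t + 9. Substituting t = 1: x(1) = 17.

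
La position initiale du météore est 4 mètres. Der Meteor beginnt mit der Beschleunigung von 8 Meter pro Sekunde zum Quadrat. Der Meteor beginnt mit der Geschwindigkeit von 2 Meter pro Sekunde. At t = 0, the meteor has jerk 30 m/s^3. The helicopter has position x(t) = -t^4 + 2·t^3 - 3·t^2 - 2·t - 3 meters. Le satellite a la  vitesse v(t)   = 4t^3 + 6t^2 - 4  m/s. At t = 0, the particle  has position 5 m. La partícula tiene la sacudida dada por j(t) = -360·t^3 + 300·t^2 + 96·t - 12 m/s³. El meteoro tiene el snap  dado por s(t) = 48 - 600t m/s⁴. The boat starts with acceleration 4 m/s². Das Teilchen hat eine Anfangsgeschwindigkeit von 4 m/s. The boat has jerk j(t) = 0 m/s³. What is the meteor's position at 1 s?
We must find the integral of our snap equation s(t) = 48 - 600·t 4 times. The integral of snap is jerk. Using j(0) = 30, we get j(t) = -300·t^2 + 48·t + 30. Taking ∫j(t)dt and applying a(0) = 8, we find a(t) = -100·t^3 + 24·t^2 + 30·t + 8. Finding the integral of a(t) and using v(0) = 2: v(t) = -25·t^4 + 8·t^3 + 15·t^2 + 8·t + 2. The integral of velocity, with x(0) = 4, gives position: x(t) = -5·t^5 + 2·t^4 + 5·t^3 + 4·t^2 + 2·t + 4. From the given position equation x(t) = -5·t^5 + 2·t^4 + 5·t^3 + 4·t^2 + 2·t + 4, we substitute t = 1 to get x = 12.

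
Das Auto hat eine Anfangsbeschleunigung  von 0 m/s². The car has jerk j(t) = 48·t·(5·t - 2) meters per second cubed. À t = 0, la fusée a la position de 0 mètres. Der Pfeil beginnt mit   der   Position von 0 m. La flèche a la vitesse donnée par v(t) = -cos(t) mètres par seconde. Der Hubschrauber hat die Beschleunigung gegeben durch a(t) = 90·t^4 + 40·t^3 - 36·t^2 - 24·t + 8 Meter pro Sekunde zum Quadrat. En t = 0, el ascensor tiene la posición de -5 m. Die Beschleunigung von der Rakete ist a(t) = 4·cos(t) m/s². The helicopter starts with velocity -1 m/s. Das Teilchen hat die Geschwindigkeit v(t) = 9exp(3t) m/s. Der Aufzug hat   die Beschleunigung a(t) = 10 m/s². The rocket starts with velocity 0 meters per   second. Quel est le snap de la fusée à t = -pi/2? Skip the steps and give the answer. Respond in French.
Le snap à t = -pi/2 est s = 0.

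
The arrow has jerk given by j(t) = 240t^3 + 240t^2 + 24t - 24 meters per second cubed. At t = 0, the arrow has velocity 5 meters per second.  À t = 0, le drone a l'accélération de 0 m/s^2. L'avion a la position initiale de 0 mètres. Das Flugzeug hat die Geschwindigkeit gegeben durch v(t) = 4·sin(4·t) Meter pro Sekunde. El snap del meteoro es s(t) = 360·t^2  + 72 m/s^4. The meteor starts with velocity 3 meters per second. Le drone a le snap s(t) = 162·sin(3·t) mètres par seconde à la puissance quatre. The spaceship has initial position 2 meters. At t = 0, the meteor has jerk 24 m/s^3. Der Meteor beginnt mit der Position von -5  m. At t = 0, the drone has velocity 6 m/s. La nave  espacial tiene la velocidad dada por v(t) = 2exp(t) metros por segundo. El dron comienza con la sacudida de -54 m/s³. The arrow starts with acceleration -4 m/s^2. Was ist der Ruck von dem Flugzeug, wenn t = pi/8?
Um dies zu lösen, müssen wir 2 Ableitungen unserer Gleichung für die Geschwindigkeit v(t) = 4·sin(4·t) nehmen. Mit d/dt von v(t) finden wir a(t) = 16·cos(4·t). Mit d/dt von a(t) finden wir j(t) = -64·sin(4·t). Mit j(t) = -64·sin(4·t) und Einsetzen von t = pi/8, finden wir j = -64.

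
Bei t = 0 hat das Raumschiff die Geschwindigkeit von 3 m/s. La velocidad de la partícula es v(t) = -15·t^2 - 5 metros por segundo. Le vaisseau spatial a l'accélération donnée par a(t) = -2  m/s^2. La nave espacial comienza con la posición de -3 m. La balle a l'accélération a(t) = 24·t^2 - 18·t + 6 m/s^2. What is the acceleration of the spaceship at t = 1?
Using a(t) = -2 and substituting t = 1, we find a = -2.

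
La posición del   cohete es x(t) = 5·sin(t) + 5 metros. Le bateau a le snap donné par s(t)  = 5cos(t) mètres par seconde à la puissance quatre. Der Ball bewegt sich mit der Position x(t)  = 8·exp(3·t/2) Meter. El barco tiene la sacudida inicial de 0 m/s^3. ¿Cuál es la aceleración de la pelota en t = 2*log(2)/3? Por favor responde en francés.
Pour résoudre ceci, nous devons prendre 2 dérivées de notre équation de la position x(t) = 8·exp(3·t/2). En dérivant la position, nous obtenons la vitesse: v(t) = 12·exp(3·t/2). La dérivée de la vitesse donne l'accélération: a(t) = 18·exp(3·t/2). En utilisant a(t) = 18·exp(3·t/2) et en substituant t = 2*log(2)/3, nous trouvons a = 36.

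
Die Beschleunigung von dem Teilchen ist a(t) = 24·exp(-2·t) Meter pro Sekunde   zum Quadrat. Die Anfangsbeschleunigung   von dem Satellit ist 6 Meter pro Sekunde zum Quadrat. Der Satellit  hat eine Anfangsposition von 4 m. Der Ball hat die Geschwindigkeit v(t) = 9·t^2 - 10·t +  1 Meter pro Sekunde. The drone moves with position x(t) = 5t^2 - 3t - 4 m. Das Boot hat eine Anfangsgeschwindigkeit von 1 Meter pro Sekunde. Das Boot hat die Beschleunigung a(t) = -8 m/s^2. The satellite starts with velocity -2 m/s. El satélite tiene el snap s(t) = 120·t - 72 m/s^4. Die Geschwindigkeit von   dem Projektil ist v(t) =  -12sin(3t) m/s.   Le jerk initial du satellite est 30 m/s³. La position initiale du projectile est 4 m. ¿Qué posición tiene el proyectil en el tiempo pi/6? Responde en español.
Debemos encontrar la integral de nuestra ecuación de la velocidad v(t) = -12·sin(3·t) 1 vez. Integrando la velocidad y usando la condición inicial x(0) = 4, obtenemos x(t) = 4·cos(3·t). De la ecuación de la posición x(t) = 4·cos(3·t), sustituimos t = pi/6 para obtener x = 0.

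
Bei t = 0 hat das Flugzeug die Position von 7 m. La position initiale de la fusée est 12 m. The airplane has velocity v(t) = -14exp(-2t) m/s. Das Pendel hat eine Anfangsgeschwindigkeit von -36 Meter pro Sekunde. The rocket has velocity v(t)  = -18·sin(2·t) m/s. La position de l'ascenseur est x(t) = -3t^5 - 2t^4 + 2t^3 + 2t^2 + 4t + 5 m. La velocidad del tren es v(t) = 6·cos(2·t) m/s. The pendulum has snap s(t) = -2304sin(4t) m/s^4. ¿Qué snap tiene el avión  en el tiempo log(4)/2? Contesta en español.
Para resolver esto, necesitamos tomar 3 derivadas de nuestra ecuación de la velocidad v(t) = -14·exp(-2·t). La derivada de la velocidad da la aceleración: a(t) = 28·exp(-2·t). Tomando d/dt de a(t), encontramos j(t) = -56·exp(-2·t). Tomando d/dt de j(t), encontramos s(t) = 112·exp(-2·t). De la ecuación del snap s(t) = 112·exp(-2·t), sustituimos t = log(4)/2 para obtener s = 28.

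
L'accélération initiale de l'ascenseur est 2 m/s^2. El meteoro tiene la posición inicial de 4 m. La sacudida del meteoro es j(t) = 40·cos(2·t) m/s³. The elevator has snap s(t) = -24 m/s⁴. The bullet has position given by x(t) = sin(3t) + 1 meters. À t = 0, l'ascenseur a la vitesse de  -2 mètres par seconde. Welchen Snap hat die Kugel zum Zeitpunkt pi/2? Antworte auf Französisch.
En partant de la position x(t) = sin(3·t) + 1, nous prenons 4 dérivées. La dérivée de la position donne la vitesse: v(t) = 3·cos(3·t). La dérivée de la vitesse donne l'accélération: a(t) = -9·sin(3·t). En dérivant l'accélération, nous obtenons le jerk: j(t) = -27·cos(3·t). En dérivant le jerk, nous obtenons le snap: s(t) = 81·sin(3·t). De l'équation du snap s(t) = 81·sin(3·t), nous substituons t = pi/2 pour obtenir s = -81.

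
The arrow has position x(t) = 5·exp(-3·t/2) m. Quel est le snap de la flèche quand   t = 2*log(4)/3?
Nous devons dériver notre équation de la position x(t) = 5·exp(-3·t/2) 4 fois. En prenant d/dt de x(t), nous trouvons v(t) = -15·exp(-3·t/2)/2. La dérivée de la vitesse donne l'accélération: a(t) = 45·exp(-3·t/2)/4. En dérivant l'accélération, nous obtenons le jerk: j(t) = -135·exp(-3·t/2)/8. En dérivant le jerk, nous obtenons le snap: s(t) = 405·exp(-3·t/2)/16. En utilisant s(t) = 405·exp(-3·t/2)/16 et en substituant t = 2*log(4)/3, nous trouvons s = 405/64.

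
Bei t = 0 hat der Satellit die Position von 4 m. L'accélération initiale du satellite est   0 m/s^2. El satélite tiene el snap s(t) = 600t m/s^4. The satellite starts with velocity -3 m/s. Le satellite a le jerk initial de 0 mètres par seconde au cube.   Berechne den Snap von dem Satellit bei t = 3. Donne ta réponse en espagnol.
De la ecuación del snap s(t) = 600·t, sustituimos t = 3 para obtener s = 1800.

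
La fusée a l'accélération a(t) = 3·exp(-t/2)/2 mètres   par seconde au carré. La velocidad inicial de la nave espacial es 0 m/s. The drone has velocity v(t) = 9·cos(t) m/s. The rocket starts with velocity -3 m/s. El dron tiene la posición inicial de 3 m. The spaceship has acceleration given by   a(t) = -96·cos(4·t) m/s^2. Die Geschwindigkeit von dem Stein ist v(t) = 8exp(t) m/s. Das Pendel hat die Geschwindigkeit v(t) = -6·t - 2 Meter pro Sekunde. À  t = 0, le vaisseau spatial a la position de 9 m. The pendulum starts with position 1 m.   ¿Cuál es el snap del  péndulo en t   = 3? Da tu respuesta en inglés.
To solve this, we need to take 3 derivatives of our velocity equation v(t) = -6·t - 2. Taking d/dt of v(t), we find a(t) = -6. Differentiating acceleration, we get jerk: j(t) = 0. Differentiating jerk, we get snap: s(t) = 0. From the given snap equation s(t) = 0, we substitute t = 3 to get s = 0.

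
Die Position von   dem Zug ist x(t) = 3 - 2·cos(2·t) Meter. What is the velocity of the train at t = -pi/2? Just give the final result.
The answer is 0.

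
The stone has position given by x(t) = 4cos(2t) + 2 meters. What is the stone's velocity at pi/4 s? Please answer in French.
En partant de la position x(t) = 4·cos(2·t) + 2, nous prenons 1 dérivée. En prenant d/dt de x(t), nous trouvons v(t) = -8·sin(2·t). Nous avons la vitesse v(t) = -8·sin(2·t). En substituant t = pi/4: v(pi/4) = -8.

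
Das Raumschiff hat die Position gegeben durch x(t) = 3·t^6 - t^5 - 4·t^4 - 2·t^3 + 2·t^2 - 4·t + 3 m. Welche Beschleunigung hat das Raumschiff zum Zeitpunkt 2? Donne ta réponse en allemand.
Ausgehend von der Position x(t) = 3·t^6 - t^5 - 4·t^4 - 2·t^3 + 2·t^2 - 4·t + 3, nehmen wir 2 Ableitungen. Mit d/dt von x(t) finden wir v(t) = 18·t^5 - 5·t^4 - 16·t^3 - 6·t^2 + 4·t - 4. Durch Ableiten von der Geschwindigkeit erhalten wir die Beschleunigung: a(t) = 90·t^4 - 20·t^3 - 48·t^2 - 12·t + 4. Mit a(t) = 90·t^4 - 20·t^3 - 48·t^2 - 12·t + 4 und Einsetzen von t = 2, finden wir a = 1068.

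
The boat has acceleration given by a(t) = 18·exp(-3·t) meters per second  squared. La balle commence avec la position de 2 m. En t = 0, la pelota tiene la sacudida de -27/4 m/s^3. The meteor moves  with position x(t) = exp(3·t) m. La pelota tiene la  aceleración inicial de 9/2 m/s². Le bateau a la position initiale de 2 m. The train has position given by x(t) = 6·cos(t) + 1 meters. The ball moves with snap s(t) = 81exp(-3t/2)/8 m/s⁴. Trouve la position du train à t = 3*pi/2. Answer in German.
Wir haben die Position x(t) = 6·cos(t) + 1. Durch Einsetzen von t = 3*pi/2: x(3*pi/2) = 1.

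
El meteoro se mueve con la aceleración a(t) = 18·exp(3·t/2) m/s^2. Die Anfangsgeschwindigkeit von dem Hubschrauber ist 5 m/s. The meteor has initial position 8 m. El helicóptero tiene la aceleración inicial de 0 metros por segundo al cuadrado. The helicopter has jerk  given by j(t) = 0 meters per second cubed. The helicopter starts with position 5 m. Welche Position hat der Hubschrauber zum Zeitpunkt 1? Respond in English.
We need to integrate our jerk equation j(t) = 0 3 times. Finding the antiderivative of j(t) and using a(0) = 0: a(t) = 0. The antiderivative of acceleration, with v(0) = 5, gives velocity: v(t) = 5. Finding the integral of v(t) and using x(0) = 5: x(t) = 5·t + 5. From the given position equation x(t) = 5·t + 5, we substitute t = 1 to get x = 10.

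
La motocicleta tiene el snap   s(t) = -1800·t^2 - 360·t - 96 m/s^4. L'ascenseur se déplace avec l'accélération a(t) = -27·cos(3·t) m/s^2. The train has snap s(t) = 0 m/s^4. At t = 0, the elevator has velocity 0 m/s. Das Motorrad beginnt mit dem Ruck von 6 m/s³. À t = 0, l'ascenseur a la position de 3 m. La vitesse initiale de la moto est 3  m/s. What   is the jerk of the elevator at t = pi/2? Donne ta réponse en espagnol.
Debemos derivar nuestra ecuación de la aceleración a(t) = -27·cos(3·t) 1 vez. Tomando d/dt de a(t), encontramos j(t) = 81·sin(3·t). Usando j(t) = 81·sin(3·t) y sustituyendo t = pi/2, encontramos j = -81.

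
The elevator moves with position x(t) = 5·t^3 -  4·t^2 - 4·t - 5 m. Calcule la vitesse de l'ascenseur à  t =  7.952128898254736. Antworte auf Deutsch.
Ausgehend von der Position x(t) = 5·t^3 - 4·t^2 - 4·t - 5, nehmen wir 1 Ableitung. Mit d/dt von x(t) finden wir v(t) = 15·t^2 - 8·t - 4. Wir haben die Geschwindigkeit v(t) = 15·t^2 - 8·t - 4. Durch Einsetzen von t = 7.952128898254736: v(7.952128898254736) = 880.928279030833.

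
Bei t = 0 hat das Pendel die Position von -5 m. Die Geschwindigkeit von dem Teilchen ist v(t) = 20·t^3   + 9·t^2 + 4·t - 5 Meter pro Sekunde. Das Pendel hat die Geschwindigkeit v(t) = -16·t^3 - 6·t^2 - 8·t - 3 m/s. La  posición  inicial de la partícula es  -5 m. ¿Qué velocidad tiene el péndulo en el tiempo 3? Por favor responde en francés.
En utilisant v(t) = -16·t^3 - 6·t^2 - 8·t - 3 et en substituant t = 3, nous trouvons v = -513.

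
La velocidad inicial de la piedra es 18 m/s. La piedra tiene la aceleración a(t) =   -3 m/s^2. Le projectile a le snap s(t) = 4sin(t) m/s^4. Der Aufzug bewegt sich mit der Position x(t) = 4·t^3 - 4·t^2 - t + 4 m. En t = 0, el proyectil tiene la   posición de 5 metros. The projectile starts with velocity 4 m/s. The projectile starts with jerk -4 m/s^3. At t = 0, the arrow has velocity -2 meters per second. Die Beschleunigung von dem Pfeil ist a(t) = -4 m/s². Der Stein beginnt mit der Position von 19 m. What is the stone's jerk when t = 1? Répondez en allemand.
Wir müssen unsere Gleichung für die Beschleunigung a(t) = -3 1-mal ableiten. Die Ableitung von der Beschleunigung ergibt den Ruck: j(t) = 0. Mit j(t) = 0 und Einsetzen von t = 1, finden wir j = 0.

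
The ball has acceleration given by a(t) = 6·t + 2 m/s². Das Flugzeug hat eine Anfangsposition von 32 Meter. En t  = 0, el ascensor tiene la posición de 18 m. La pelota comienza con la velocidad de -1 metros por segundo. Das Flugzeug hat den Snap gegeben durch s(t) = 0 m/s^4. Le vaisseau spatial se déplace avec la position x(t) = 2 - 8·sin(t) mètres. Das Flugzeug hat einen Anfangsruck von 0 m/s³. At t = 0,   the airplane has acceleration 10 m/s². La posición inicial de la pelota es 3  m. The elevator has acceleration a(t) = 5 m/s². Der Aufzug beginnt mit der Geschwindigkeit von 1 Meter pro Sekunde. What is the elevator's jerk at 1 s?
We must differentiate our acceleration equation a(t) = 5 1 time. Taking d/dt of a(t), we find j(t) = 0. We have jerk j(t) = 0. Substituting t = 1: j(1) = 0.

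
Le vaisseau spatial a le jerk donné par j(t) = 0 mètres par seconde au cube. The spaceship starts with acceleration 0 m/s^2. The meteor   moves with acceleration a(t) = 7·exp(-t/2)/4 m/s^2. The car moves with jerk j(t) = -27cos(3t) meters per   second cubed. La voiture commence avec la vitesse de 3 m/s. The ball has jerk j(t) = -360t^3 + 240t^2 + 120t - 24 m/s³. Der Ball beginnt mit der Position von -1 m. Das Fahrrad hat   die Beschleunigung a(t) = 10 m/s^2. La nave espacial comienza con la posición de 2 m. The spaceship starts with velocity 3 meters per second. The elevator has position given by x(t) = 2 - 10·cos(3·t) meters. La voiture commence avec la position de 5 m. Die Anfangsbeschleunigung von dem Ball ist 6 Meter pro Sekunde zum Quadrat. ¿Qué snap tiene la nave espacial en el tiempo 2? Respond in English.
Starting from jerk j(t) = 0, we take 1 derivative. Differentiating jerk, we get snap: s(t) = 0. From the given snap equation s(t) = 0, we substitute t = 2 to get s = 0.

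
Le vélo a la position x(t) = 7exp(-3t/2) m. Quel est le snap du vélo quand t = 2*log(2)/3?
Nous devons dériver notre équation de la position x(t) = 7·exp(-3·t/2) 4 fois. En prenant d/dt de x(t), nous trouvons v(t) = -21·exp(-3·t/2)/2. La dérivée de la vitesse donne l'accélération: a(t) = 63·exp(-3·t/2)/4. En prenant d/dt de a(t), nous trouvons j(t) = -189·exp(-3·t/2)/8. La dérivée du jerk donne le snap: s(t) = 567·exp(-3·t/2)/16. Nous avons le snap s(t) = 567·exp(-3·t/2)/16. En substituant t = 2*log(2)/3: s(2*log(2)/3) = 567/32.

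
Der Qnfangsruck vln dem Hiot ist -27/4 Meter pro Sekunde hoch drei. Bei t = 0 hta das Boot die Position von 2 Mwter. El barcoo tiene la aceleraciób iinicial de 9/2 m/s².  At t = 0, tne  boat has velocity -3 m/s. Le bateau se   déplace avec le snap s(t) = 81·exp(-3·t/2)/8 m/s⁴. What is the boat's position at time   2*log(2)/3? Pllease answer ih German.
Um dies zu lösen, müssen wir 4 Integrale unserer Gleichung für den Snap s(t) = 81·exp(-3·t/2)/8 finden. Das Integral von dem Snap, mit j(0) = -27/4, ergibt den Ruck: j(t) = -27·exp(-3·t/2)/4. Die Stammfunktion von dem Ruck ist die Beschleunigung. Mit a(0) = 9/2 erhalten wir a(t) = 9·exp(-3·t/2)/2. Die Stammfunktion von der Beschleunigung ist die Geschwindigkeit. Mit v(0) = -3 erhalten wir v(t) = -3·exp(-3·t/2). Die Stammfunktion von der Geschwindigkeit, mit x(0) = 2, ergibt die Position: x(t) = 2·exp(-3·t/2). Wir haben die Position x(t) = 2·exp(-3·t/2). Durch Einsetzen von t = 2*log(2)/3: x(2*log(2)/3) = 1.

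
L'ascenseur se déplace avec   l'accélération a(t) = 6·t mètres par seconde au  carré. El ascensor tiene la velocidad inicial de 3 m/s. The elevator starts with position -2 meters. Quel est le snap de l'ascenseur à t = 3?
En partant de l'accélération a(t) = 6·t, nous prenons 2 dérivées. La dérivée de l'accélération donne le jerk: j(t) = 6. En prenant d/dt de j(t), nous trouvons s(t) = 0. De l'équation du snap s(t) = 0, nous substituons t = 3 pour obtenir s = 0.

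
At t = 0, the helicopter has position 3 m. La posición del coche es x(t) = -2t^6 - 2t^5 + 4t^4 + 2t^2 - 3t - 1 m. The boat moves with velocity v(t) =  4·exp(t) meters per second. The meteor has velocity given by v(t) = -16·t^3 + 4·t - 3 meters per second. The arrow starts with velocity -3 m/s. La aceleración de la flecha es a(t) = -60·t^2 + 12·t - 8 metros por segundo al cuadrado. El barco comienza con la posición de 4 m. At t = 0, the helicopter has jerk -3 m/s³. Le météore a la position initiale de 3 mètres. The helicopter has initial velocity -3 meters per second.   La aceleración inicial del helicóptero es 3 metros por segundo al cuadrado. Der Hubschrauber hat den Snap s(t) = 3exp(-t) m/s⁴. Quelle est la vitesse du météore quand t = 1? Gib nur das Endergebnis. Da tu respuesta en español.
La respuesta es -15.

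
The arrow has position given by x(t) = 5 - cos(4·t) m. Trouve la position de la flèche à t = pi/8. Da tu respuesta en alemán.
Wir haben die Position x(t) = 5 - cos(4·t). Durch Einsetzen von t = pi/8: x(pi/8) = 5.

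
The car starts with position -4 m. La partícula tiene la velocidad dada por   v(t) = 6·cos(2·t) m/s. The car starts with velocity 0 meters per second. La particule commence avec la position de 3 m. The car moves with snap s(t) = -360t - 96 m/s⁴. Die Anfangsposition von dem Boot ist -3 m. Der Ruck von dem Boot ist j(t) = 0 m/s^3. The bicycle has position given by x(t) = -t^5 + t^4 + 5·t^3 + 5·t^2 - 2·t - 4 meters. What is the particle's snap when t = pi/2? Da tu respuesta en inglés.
Starting from velocity v(t) = 6·cos(2·t), we take 3 derivatives. The derivative of velocity gives acceleration: a(t) = -12·sin(2·t). The derivative of acceleration gives jerk: j(t) = -24·cos(2·t). The derivative of jerk gives snap: s(t) = 48·sin(2·t). From the given snap equation s(t) = 48·sin(2·t), we substitute t = pi/2 to get s = 0.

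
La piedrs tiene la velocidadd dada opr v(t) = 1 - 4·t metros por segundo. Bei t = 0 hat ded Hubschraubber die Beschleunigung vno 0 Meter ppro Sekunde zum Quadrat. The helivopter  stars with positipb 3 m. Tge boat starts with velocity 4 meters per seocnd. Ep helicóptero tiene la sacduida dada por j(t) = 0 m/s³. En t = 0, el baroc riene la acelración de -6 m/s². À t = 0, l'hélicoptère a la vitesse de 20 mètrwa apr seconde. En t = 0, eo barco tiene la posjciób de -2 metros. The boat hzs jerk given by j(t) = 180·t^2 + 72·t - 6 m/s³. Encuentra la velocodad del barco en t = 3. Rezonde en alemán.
Ausgehend von dem Ruck j(t) = 180·t^2 + 72·t - 6, nehmen wir 2 Stammfunktionen. Durch Integration von dem Ruck und Verwendung der Anfangsbedingung a(0) = -6, erhalten wir a(t) = 60·t^3 + 36·t^2 - 6·t - 6. Durch Integration von der Beschleunigung und Verwendung der Anfangsbedingung v(0) = 4, erhalten wir v(t) = 15·t^4 + 12·t^3 - 3·t^2 - 6·t + 4. Wir haben die Geschwindigkeit v(t) = 15·t^4 + 12·t^3 - 3·t^2 - 6·t + 4. Durch Einsetzen von t = 3: v(3) = 1498.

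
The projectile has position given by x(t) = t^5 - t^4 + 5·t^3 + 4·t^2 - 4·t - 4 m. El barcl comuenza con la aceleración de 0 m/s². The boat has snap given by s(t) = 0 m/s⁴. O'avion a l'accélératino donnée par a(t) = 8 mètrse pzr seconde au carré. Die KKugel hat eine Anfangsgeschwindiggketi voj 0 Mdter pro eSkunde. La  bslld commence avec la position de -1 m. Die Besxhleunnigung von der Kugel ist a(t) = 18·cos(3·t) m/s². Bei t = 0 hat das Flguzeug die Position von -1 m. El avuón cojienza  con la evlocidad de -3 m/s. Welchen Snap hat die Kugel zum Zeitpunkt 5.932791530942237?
Wir müssen unsere Gleichung für die Beschleunigung a(t) = 18·cos(3·t) 2-mal ableiten. Mit d/dt von a(t) finden wir j(t) = -54·sin(3·t). Durch Ableiten von dem Ruck erhalten wir den Snap: s(t) = -162·cos(3·t). Aus der Gleichung für den Snap s(t) = -162·cos(3·t), setzen wir t = 5.932791530942237 ein und erhalten s = -80.4404502145459.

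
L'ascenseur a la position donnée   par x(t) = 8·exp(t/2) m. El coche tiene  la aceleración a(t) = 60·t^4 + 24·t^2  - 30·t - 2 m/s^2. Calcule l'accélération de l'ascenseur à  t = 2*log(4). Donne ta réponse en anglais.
We must differentiate our position equation x(t) = 8·exp(t/2) 2 times. Taking d/dt of x(t), we find v(t) = 4·exp(t/2). Differentiating velocity, we get acceleration: a(t) = 2·exp(t/2). Using a(t) = 2·exp(t/2) and substituting t = 2*log(4), we find a = 8.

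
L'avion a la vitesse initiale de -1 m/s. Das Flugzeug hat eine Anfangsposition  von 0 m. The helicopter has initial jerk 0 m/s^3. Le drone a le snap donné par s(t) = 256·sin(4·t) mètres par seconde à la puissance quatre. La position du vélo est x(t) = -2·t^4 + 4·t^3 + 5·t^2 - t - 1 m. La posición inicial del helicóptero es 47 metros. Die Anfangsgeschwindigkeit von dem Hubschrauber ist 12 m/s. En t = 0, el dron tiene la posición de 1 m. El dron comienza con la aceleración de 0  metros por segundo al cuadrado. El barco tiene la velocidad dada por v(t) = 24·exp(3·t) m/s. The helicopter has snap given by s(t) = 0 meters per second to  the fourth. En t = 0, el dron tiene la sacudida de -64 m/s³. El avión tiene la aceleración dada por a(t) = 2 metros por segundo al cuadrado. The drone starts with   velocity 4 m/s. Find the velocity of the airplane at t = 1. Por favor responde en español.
Para resolver esto, necesitamos tomar 1 antiderivada de nuestra ecuación de la aceleración a(t) = 2. Integrando la aceleración y usando la condición inicial v(0) = -1, obtenemos v(t) = 2·t - 1. Usando v(t) = 2·t - 1 y sustituyendo t = 1, encontramos v = 1.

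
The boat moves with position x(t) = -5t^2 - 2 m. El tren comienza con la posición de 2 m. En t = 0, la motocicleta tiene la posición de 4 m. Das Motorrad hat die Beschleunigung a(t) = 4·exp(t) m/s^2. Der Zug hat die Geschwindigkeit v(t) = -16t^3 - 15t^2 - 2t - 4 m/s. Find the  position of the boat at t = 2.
Using x(t) = -5·t^2 - 2 and substituting t = 2, we find x = -22.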